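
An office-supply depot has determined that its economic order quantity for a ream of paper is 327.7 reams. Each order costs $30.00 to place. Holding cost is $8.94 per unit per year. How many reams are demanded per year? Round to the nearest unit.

D ≈ 16,001 reams per year

The basic EOQ model gives Q* = √(2DS/H); rearrange for the unknown.
From Q* = √(2DS/H): D = Q*²H / (2S) = 327.7² × 8.94 / (2 × 30) = 16000.706.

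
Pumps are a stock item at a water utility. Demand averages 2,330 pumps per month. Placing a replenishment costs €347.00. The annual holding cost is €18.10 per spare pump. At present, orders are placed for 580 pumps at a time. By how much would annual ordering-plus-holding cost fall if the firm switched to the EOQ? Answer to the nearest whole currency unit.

Annual demand D = 2,330 × 12 = 27,960.
EOQ = √(2DS/H) = √(2 × 27,960 × 347 / 18.1) ≈ 1035.40.
Cost at Q* = (D/Q*)S + (Q*/2)H = √(2DSH) ≈ €18,740.78.
Cost at Q = 580: (27,960/580)×347 + (580/2)×18.1 = €16,727.79 + €5,249.00 = €21,976.79.
Excess = €21,976.79 − €18,740.78 = €3,236.02.

Extra cost ≈ €3,236 per year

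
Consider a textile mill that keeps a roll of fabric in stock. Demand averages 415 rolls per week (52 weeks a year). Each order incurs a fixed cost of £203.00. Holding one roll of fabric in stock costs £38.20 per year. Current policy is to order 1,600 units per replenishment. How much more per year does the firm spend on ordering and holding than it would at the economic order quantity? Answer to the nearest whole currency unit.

Annual demand D = 415 × 52 = 21,580.
EOQ = √(2DS/H) = √(2 × 21,580 × 203 / 38.2) ≈ 478.91.
Cost at Q* = (D/Q*)S + (Q*/2)H = √(2DSH) ≈ £18,294.49.
Cost at Q = 1,600: (21,580/1,600)×203 + (1,600/2)×38.2 = £2,737.96 + £30,560.00 = £33,297.96.
Excess = £33,297.96 − £18,294.49 = £15,003.47.

Extra cost ≈ £15,003 per year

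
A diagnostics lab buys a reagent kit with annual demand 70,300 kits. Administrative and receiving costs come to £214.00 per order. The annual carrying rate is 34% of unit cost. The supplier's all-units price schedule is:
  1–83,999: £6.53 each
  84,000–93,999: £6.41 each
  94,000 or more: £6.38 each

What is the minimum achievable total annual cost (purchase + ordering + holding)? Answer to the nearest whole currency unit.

Holding cost per unit per year at price C is H = 0.34·C.
Evaluate total cost at each tier's feasible EOQ or, if the EOQ is below the tier, at the tier's minimum quantity.
EOQ at £6.53 = 3681.3 (feasible in tier 1): TC = 70,300×£6.53 + (70,300/3681.3)×214 + (3681.3/2)×0.34×£6.53 = £467,232.27.
EOQ at £6.41 = 3715.6 < 84000, so use break Q=84000: TC = 70,300×£6.41 + (70,300/84000.0)×214 + (84000.0/2)×0.34×£6.41 = £542,336.90.
EOQ at £6.38 = 3724.3 < 94000, so use break Q=94000: TC = 70,300×£6.38 + (70,300/94000.0)×214 + (94000.0/2)×0.34×£6.38 = £550,626.44.
Lowest total cost among the candidates is at Q = 3681.3.

TC* ≈ £467,232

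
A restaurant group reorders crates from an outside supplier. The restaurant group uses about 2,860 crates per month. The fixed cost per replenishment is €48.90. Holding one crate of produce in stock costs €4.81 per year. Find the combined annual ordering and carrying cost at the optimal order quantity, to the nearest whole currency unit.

TC* ≈ €4,018

Annual demand D = 2,860 × 12 = 34,320.
The optimal lot size = √(2DS/H) = √(2 × 34,320 × 48.9 / 4.81) ≈ 835.35.
At Q*, ordering cost (D/Q*)S equals holding cost (Q*/2)H, each = √(DSH/2).
Minimum total = √(2DSH) = √(2 × 34,320 × 48.9 × 4.81) ≈ 4018.052.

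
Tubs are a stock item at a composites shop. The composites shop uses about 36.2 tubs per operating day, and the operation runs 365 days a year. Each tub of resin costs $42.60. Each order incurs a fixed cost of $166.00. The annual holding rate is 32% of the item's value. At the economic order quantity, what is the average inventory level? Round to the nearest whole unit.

Annual demand D = 36.2 × 365 = 13,213.
Holding cost H = 0.32 × $42.60 = $13.6320 per unit per year.
EOQ = √(2DS/H) = √(2 × 13,213 × 166 / 13.632) ≈ 567.27.
Average inventory = Q*/2 ≈ 567.27 / 2 = 283.635.

Average inventory ≈ 284 tubs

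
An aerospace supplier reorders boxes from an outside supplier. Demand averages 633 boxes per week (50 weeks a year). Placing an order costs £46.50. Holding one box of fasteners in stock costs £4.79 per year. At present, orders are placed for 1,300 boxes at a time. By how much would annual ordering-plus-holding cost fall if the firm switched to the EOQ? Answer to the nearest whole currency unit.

Extra cost ≈ £491 per year

Annual demand D = 633 × 50 = 31,650.
EOQ = √(2DS/H) = √(2 × 31,650 × 46.5 / 4.79) ≈ 783.90.
Cost at Q* = (D/Q*)S + (Q*/2)H = √(2DSH) ≈ £3,754.88.
Cost at Q = 1,300: (31,650/1,300)×46.5 + (1,300/2)×4.79 = £1,132.10 + £3,113.50 = £4,245.60.
Excess = £4,245.60 − £3,754.88 = £490.72.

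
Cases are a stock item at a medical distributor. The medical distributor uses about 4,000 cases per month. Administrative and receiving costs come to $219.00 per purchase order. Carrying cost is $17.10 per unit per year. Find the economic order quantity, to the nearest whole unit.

Annual demand D = 4,000 × 12 = 48,000.
EOQ = √(2DS / H) = √(2 × 48,000 × 219 / 17.1).
= √(21,024,000 / 17.1) = √1,229,473.6842 ≈ 1108.816.

Q* ≈ 1,109 cases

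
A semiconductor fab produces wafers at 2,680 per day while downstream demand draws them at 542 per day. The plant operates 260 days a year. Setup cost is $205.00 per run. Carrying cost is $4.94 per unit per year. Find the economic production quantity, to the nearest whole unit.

Annual demand D = 542 × 260 = 140,920.
Production build-up factor (1 − d/p) = 1 − 542/2,680 = 0.7978.
Q* = √(2DS / (H(1 − d/p))) = √(2 × 140,920 × 205 / (4.94 × 0.7978)).
= √(57,777,200 / 3.9409) ≈ 3828.938.

Q* ≈ 3,829 wafers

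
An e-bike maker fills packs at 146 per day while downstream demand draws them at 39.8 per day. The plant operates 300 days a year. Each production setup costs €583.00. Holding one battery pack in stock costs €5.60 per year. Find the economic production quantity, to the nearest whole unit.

Q* ≈ 1,849 packs

Annual demand D = 39.8 × 300 = 11,940.
Production build-up factor (1 − d/p) = 1 − 39.8/146 = 0.7274.
Q* = √(2DS / (H(1 − d/p))) = √(2 × 11,940 × 583 / (5.6 × 0.7274)).
= √(13,922,040 / 4.0734) ≈ 1848.722.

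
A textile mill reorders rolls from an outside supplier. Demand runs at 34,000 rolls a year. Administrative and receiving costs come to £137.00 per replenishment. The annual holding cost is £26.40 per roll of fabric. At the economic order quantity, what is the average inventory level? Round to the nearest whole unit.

The optimal lot size = √(2DS/H) = √(2 × 34,000 × 137 / 26.4) ≈ 594.04.
Average inventory = Q*/2 ≈ 594.04 / 2 = 297.018.

Average inventory ≈ 297 rolls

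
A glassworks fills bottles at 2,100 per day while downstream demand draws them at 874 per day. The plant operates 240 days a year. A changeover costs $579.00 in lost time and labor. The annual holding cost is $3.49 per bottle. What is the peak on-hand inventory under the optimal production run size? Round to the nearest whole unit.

Annual demand D = 874 × 240 = 209,760.
Production build-up factor (1 − d/p) = 1 − 874/2,100 = 0.5838.
Q* = √(2DS / (H(1 − d/p))) = √(2 × 209,760 × 579 / (3.49 × 0.5838)).
= √(242,902,080 / 2.0375) ≈ 10918.609.
Maximum inventory = Q*(1 − d/p) = 10918.609 × 0.5838 ≈ 6374.388.

I_max ≈ 6,374 bottles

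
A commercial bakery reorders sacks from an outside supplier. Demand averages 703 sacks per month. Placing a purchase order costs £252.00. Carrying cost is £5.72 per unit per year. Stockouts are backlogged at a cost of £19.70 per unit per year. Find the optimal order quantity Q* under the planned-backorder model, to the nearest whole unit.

Annual demand D = 703 × 12 = 8,436.
With planned backorders, Q* = √(2DS/H) · √((H+B)/B).
√(2DS/H) = √(2 × 8,436 × 252 / 5.72) = 862.155.
√((H+B)/B) = √((5.72+19.7)/19.7) = 1.1359.
Q* ≈ 979.355.

Q* ≈ 979 sacks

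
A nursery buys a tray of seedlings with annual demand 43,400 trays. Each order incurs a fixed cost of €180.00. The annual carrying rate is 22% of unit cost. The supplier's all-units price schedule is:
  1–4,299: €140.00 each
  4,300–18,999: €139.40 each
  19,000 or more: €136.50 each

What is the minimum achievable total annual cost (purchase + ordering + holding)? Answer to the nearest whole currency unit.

Holding cost per unit per year at price C is H = 0.22·C.
Candidates are each tier's EOQ (if it falls in that tier) and each price-break quantity.
EOQ at €140.00 = 712.2 (feasible in tier 1): TC = 43,400×€140.00 + (43,400/712.2)×180 + (712.2/2)×0.22×€140.00 = €6,097,936.71.
EOQ at €139.40 = 713.8 < 4300, so use break Q=4300: TC = 43,400×€139.40 + (43,400/4300.0)×180 + (4300.0/2)×0.22×€139.40 = €6,117,712.94.
EOQ at €136.50 = 721.3 < 19000, so use break Q=19000: TC = 43,400×€136.50 + (43,400/19000.0)×180 + (19000.0/2)×0.22×€136.50 = €6,209,796.16.
Lowest total cost among the candidates is at Q = 712.2.

TC* ≈ €6,097,937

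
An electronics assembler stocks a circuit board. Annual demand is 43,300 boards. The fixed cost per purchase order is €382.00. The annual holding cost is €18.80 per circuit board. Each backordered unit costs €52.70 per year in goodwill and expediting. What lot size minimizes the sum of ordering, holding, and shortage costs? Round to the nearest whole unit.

With planned backorders, Q* = √(2DS/H) · √((H+B)/B).
√(2DS/H) = √(2 × 43,300 × 382 / 18.8) = 1326.514.
√((H+B)/B) = √((18.8+52.7)/52.7) = 1.1648.
Q* ≈ 1545.110.

Q* ≈ 1,545 boards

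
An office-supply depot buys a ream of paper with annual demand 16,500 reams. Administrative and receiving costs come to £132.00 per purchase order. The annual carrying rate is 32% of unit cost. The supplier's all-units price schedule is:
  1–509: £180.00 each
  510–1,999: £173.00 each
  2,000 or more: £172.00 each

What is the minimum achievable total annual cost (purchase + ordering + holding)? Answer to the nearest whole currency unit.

Holding cost per unit per year at price C is H = 0.32·C.
For each price level, check whether its EOQ is feasible; otherwise the best quantity at that price is the breakpoint.
EOQ at £180.00 = 275.0 (feasible in tier 1): TC = 16,500×£180.00 + (16,500/275.0)×132 + (275.0/2)×0.32×£180.00 = £2,985,840.00.
EOQ at £173.00 = 280.5 < 510, so use break Q=510: TC = 16,500×£173.00 + (16,500/510.0)×132 + (510.0/2)×0.32×£173.00 = £2,872,887.39.
EOQ at £172.00 = 281.3 < 2000, so use break Q=2000: TC = 16,500×£172.00 + (16,500/2000.0)×132 + (2000.0/2)×0.32×£172.00 = £2,894,129.00.
Lowest total cost among the candidates is at Q = 510.0.

TC* ≈ £2,872,887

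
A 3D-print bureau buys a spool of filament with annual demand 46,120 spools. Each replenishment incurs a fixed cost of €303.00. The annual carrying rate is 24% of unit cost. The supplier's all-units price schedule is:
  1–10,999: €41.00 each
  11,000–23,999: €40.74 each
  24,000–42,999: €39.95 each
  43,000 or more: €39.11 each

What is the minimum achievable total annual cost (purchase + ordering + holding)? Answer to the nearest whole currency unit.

TC* ≈ €1,907,504

Holding cost per unit per year at price C is H = 0.24·C.
For each price level, check whether its EOQ is feasible; otherwise the best quantity at that price is the breakpoint.
EOQ at €41.00 = 1685.3 (feasible in tier 1): TC = 46,120×€41.00 + (46,120/1685.3)×303 + (1685.3/2)×0.24×€41.00 = €1,907,503.59.
EOQ at €40.74 = 1690.7 < 11000, so use break Q=11000: TC = 46,120×€40.74 + (46,120/11000.0)×303 + (11000.0/2)×0.24×€40.74 = €1,933,976.00.
EOQ at €39.95 = 1707.3 < 24000, so use break Q=24000: TC = 46,120×€39.95 + (46,120/24000.0)×303 + (24000.0/2)×0.24×€39.95 = €1,958,132.27.
EOQ at €39.11 = 1725.6 < 43000, so use break Q=43000: TC = 46,120×€39.11 + (46,120/43000.0)×303 + (43000.0/2)×0.24×€39.11 = €2,005,885.79.
Lowest total cost among the candidates is at Q = 1685.3.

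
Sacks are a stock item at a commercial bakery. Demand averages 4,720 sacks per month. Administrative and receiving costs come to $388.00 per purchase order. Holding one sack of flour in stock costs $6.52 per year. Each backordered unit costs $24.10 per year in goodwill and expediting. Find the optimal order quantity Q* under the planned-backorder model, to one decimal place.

Q* ≈ 2,926.6 sacks

Annual demand D = 4,720 × 12 = 56,640.
With planned backorders, Q* = √(2DS/H) · √((H+B)/B).
√(2DS/H) = √(2 × 56,640 × 388 / 6.52) = 2596.383.
√((H+B)/B) = √((6.52+24.1)/24.1) = 1.1272.
Q* ≈ 2926.596.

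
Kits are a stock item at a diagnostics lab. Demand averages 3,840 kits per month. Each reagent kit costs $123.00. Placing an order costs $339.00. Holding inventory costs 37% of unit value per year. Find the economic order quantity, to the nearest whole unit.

Annual demand D = 3,840 × 12 = 46,080.
Holding cost H = 0.37 × $123.00 = $45.5100 per unit per year.
EOQ = √(2DS / H) = √(2 × 46,080 × 339 / 45.51).
= √(31,242,240 / 45.51) = √686,491.7601 ≈ 828.548.

Q* ≈ 829 kits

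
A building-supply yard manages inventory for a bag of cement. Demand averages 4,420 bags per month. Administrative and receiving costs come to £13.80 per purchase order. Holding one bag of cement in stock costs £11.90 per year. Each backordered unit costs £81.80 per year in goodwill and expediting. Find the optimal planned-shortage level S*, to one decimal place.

Annual demand D = 4,420 × 12 = 53,040.
With planned backorders, Q* = √(2DS/H) · √((H+B)/B).
√(2DS/H) = √(2 × 53,040 × 13.8 / 11.9) = 350.738.
√((H+B)/B) = √((11.9+81.8)/81.8) = 1.0703.
Q* ≈ 375.384.
S* = Q* · H/(H+B) = 375.384 × 11.9/93.7 ≈ 47.674.

S* ≈ 47.7 bags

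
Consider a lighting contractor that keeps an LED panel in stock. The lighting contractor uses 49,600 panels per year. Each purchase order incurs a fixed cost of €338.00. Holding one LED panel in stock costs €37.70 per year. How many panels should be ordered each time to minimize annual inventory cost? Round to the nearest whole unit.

EOQ = √(2DS / H) = √(2 × 49,600 × 338 / 37.7).
= √(33,529,600 / 37.7) = √889,379.3103 ≈ 943.069.

Q* ≈ 943 panels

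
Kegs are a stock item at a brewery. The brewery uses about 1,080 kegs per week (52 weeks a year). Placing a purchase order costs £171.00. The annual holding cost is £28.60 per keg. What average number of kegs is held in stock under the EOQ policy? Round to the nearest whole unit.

Average inventory ≈ 410 kegs

Annual demand D = 1,080 × 52 = 56,160.
EOQ = √(2DS/H) = √(2 × 56,160 × 171 / 28.6) ≈ 819.49.
Average inventory = Q*/2 ≈ 819.49 / 2 = 409.745.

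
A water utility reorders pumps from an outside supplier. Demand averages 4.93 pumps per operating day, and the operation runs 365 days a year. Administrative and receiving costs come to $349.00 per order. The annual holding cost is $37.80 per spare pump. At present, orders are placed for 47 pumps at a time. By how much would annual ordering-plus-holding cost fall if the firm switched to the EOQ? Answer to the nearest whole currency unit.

Annual demand D = 4.93 × 365 = 1,799.45.
EOQ = √(2DS/H) = √(2 × 1,799.45 × 349 / 37.8) ≈ 182.29.
Cost at Q* = (D/Q*)S + (Q*/2)H = √(2DSH) ≈ $6,890.39.
Cost at Q = 47: (1,799.45/47)×349 + (47/2)×37.8 = $13,361.87 + $888.30 = $14,250.17.
Excess = $14,250.17 − $6,890.39 = $7,359.79.

Extra cost ≈ $7,360 per year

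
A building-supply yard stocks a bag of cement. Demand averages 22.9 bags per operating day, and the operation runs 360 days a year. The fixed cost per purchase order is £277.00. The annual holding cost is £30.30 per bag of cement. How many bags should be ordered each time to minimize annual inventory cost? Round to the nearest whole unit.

Annual demand D = 22.9 × 360 = 8,244.
EOQ = √(2DS / H) = √(2 × 8,244 × 277 / 30.3).
= √(4,567,176 / 30.3) = √150,731.8812 ≈ 388.242.

Q* ≈ 388 bags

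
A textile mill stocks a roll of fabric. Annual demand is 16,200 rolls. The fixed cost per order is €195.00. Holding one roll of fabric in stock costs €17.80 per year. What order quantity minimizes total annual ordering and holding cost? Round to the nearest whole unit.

Q* ≈ 596 rolls

EOQ = √(2DS / H) = √(2 × 16,200 × 195 / 17.8).
= √(6,318,000 / 17.8) = √354,943.8202 ≈ 595.772.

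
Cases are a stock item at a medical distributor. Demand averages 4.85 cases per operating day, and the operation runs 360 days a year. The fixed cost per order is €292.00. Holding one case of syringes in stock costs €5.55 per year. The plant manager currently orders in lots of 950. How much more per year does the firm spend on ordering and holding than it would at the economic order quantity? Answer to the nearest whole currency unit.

Extra cost ≈ €794 per year

Annual demand D = 4.85 × 360 = 1,746.
EOQ = √(2DS/H) = √(2 × 1,746 × 292 / 5.55) ≈ 428.63.
Cost at Q* = (D/Q*)S + (Q*/2)H = √(2DSH) ≈ €2,378.89.
Cost at Q = 950: (1,746/950)×292 + (950/2)×5.55 = €536.67 + €2,636.25 = €3,172.92.
Excess = €3,172.92 − €2,378.89 = €794.02.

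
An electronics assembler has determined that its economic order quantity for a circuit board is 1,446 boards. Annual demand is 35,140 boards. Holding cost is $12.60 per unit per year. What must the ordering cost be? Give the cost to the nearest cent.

Squaring Q* = √(2DS/H) gives Q*² = 2DS/H.
From Q* = √(2DS/H): S = Q*²H / (2D) = 1,446² × 12.6 / (2 × 35,140) = 374.8654.

S ≈ $374.87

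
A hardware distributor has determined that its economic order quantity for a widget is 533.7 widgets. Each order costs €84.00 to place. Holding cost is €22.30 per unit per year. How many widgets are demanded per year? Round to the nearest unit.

The basic EOQ model gives Q* = √(2DS/H); rearrange for the unknown.
From Q* = √(2DS/H): D = Q*²H / (2S) = 533.7² × 22.3 / (2 × 84) = 37808.547.

D ≈ 37,809 widgets per year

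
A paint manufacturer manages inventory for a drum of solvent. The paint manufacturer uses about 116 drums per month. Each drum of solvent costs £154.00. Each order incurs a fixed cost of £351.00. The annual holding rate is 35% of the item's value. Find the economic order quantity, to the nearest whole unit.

Q* ≈ 135 drums

Annual demand D = 116 × 12 = 1,392.
Holding cost H = 0.35 × £154.00 = £53.9000 per unit per year.
EOQ = √(2DS / H) = √(2 × 1,392 × 351 / 53.9).
= √(977,184 / 53.9) = √18,129.5733 ≈ 134.646.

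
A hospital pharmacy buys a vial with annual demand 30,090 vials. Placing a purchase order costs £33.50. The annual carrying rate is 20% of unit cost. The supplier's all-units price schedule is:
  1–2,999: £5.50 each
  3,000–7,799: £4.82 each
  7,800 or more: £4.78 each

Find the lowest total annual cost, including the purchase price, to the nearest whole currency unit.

Holding cost per unit per year at price C is H = 0.20·C.
Candidates are each tier's EOQ (if it falls in that tier) and each price-break quantity.
EOQ at £5.50 = 1353.8 (feasible in tier 1): TC = 30,090×£5.50 + (30,090/1353.8)×33.5 + (1353.8/2)×0.20×£5.50 = £166,984.17.
EOQ at £4.82 = 1446.1 < 3000, so use break Q=3000: TC = 30,090×£4.82 + (30,090/3000.0)×33.5 + (3000.0/2)×0.20×£4.82 = £146,815.81.
EOQ at £4.78 = 1452.2 < 7800, so use break Q=7800: TC = 30,090×£4.78 + (30,090/7800.0)×33.5 + (7800.0/2)×0.20×£4.78 = £147,687.83.
Lowest total cost among the candidates is at Q = 3000.0.

TC* ≈ £146,816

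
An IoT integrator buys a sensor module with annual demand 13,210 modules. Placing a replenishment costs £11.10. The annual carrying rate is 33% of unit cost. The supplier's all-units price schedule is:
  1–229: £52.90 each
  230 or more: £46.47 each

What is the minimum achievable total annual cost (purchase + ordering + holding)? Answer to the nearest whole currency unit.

TC* ≈ £616,270

Holding cost per unit per year at price C is H = 0.33·C.
Evaluate total cost at each tier's feasible EOQ or, if the EOQ is below the tier, at the tier's minimum quantity.
EOQ at £52.90 = 129.6 (feasible in tier 1): TC = 13,210×£52.90 + (13,210/129.6)×11.1 + (129.6/2)×0.33×£52.90 = £701,071.63.
EOQ at £46.47 = 138.3 < 230, so use break Q=230: TC = 13,210×£46.47 + (13,210/230.0)×11.1 + (230.0/2)×0.33×£46.47 = £616,269.76.
Lowest total cost among the candidates is at Q = 230.0.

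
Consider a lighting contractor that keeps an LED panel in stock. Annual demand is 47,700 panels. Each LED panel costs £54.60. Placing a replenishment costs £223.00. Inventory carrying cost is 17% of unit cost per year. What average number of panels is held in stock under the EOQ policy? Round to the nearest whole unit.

Holding cost H = 0.17 × £54.60 = £9.2820 per unit per year.
EOQ = √(2DS/H) = √(2 × 47,700 × 223 / 9.282) ≈ 1513.93.
Average inventory = Q*/2 ≈ 1513.93 / 2 = 756.965.

Average inventory ≈ 757 panels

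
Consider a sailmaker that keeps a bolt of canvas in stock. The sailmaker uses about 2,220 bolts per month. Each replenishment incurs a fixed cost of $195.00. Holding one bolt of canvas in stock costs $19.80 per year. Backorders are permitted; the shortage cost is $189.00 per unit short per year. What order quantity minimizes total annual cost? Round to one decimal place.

Q* ≈ 761.4 bolts

Annual demand D = 2,220 × 12 = 26,640.
With planned backorders, Q* = √(2DS/H) · √((H+B)/B).
√(2DS/H) = √(2 × 26,640 × 195 / 19.8) = 724.381.
√((H+B)/B) = √((19.8+189)/189) = 1.0511.
Q* ≈ 761.379.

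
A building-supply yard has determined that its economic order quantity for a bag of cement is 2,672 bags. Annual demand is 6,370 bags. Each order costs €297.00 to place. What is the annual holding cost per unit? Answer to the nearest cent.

Invert the EOQ relation Q*² = 2DS/H.
From Q* = √(2DS/H): H = 2DS / Q*² = 2 × 6,370 × 297 / 2,672² = 0.5300.

H ≈ €0.53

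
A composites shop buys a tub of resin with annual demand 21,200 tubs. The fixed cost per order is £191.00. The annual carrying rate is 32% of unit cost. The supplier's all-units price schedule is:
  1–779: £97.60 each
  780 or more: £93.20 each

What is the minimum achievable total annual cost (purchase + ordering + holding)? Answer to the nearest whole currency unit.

TC* ≈ £1,992,663

Holding cost per unit per year at price C is H = 0.32·C.
For each price level, check whether its EOQ is feasible; otherwise the best quantity at that price is the breakpoint.
EOQ at £97.60 = 509.2 (feasible in tier 1): TC = 21,200×£97.60 + (21,200/509.2)×191 + (509.2/2)×0.32×£97.60 = £2,085,023.75.
EOQ at £93.20 = 521.1 < 780, so use break Q=780: TC = 21,200×£93.20 + (21,200/780.0)×191 + (780.0/2)×0.32×£93.20 = £1,992,662.64.
Lowest total cost among the candidates is at Q = 780.0.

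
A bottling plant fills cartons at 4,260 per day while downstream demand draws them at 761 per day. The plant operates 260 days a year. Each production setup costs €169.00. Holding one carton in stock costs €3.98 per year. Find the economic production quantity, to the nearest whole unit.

Annual demand D = 761 × 260 = 197,860.
Production build-up factor (1 − d/p) = 1 − 761/4,260 = 0.8214.
Q* = √(2DS / (H(1 − d/p))) = √(2 × 197,860 × 169 / (3.98 × 0.8214)).
= √(66,876,680 / 3.269) ≈ 4523.021.

Q* ≈ 4,523 cartons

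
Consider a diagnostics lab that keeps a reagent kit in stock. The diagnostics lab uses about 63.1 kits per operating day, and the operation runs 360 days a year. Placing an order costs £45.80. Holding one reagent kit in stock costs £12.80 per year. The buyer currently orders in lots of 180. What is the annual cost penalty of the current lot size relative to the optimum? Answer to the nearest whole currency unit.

Annual demand D = 63.1 × 360 = 22,716.
EOQ = √(2DS/H) = √(2 × 22,716 × 45.8 / 12.8) ≈ 403.19.
Cost at Q* = (D/Q*)S + (Q*/2)H = √(2DSH) ≈ £5,160.82.
Cost at Q = 180: (22,716/180)×45.8 + (180/2)×12.8 = £5,779.96 + £1,152.00 = £6,931.96.
Excess = £6,931.96 − £5,160.82 = £1,771.14.

Extra cost ≈ £1,771 per year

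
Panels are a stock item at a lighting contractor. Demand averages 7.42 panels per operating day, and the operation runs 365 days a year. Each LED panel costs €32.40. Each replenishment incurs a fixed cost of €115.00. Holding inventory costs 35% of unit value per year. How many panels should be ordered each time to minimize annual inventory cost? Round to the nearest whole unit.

Annual demand D = 7.42 × 365 = 2,708.3.
Holding cost H = 0.35 × €32.40 = €11.3400 per unit per year.
EOQ = √(2DS / H) = √(2 × 2,708.3 × 115 / 11.34).
= √(622,909 / 11.34) = √54,930.2469 ≈ 234.372.

Q* ≈ 234 panels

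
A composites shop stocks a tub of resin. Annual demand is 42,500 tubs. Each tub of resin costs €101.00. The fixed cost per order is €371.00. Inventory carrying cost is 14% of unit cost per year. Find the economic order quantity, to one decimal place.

Q* ≈ 1,493.4 tubs

Holding cost H = 0.14 × €101.00 = €14.1400 per unit per year.
EOQ = √(2DS / H) = √(2 × 42,500 × 371 / 14.14).
= √(31,535,000 / 14.14) = √2,230,198.0198 ≈ 1493.385.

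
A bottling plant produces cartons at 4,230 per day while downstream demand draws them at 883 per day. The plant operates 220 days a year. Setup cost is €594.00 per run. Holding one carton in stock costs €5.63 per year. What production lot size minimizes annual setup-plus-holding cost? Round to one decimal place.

Q* ≈ 7,197.6 cartons

Annual demand D = 883 × 220 = 194,260.
Production build-up factor (1 − d/p) = 1 − 883/4,230 = 0.7913.
Q* = √(2DS / (H(1 − d/p))) = √(2 × 194,260 × 594 / (5.63 × 0.7913)).
= √(230,780,880 / 4.4548) ≈ 7197.606.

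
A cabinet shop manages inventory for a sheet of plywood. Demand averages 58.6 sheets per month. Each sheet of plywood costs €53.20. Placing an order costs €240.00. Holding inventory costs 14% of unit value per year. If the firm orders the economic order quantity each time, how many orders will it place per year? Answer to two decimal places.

Annual demand D = 58.6 × 12 = 703.2.
Holding cost H = 0.14 × €53.20 = €7.4480 per unit per year.
The optimal lot size = √(2DS/H) = √(2 × 703.2 × 240 / 7.448) ≈ 212.88.
Orders per year = D / Q* = 703.2 / 212.88 ≈ 3.303.

N ≈ 3.30 orders per year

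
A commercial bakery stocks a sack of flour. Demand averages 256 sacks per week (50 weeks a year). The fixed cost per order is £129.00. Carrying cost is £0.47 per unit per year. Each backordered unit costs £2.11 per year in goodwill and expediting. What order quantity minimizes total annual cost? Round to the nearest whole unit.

Q* ≈ 2,931 sacks

Annual demand D = 256 × 50 = 12,800.
With planned backorders, Q* = √(2DS/H) · √((H+B)/B).
√(2DS/H) = √(2 × 12,800 × 129 / 0.47) = 2650.733.
√((H+B)/B) = √((0.47+2.11)/2.11) = 1.1058.
Q* ≈ 2931.126.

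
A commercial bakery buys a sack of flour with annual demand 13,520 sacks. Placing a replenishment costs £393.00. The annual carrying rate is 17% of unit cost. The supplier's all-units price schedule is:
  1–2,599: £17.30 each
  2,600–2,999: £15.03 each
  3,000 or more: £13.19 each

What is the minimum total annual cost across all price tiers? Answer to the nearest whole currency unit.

Holding cost per unit per year at price C is H = 0.17·C.
Evaluate total cost at each tier's feasible EOQ or, if the EOQ is below the tier, at the tier's minimum quantity.
EOQ at £17.30 = 1900.9 (feasible in tier 1): TC = 13,520×£17.30 + (13,520/1900.9)×393 + (1900.9/2)×0.17×£17.30 = £239,486.45.
EOQ at £15.03 = 2039.4 < 2600, so use break Q=2600: TC = 13,520×£15.03 + (13,520/2600.0)×393 + (2600.0/2)×0.17×£15.03 = £208,570.83.
EOQ at £13.19 = 2177.0 < 3000, so use break Q=3000: TC = 13,520×£13.19 + (13,520/3000.0)×393 + (3000.0/2)×0.17×£13.19 = £183,463.37.
Lowest total cost among the candidates is at Q = 3000.0.

TC* ≈ £183,463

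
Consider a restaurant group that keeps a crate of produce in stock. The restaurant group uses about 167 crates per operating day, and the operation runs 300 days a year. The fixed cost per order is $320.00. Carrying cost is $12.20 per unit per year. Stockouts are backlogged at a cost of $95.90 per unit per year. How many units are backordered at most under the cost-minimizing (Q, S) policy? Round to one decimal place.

S* ≈ 194.3 crates

Annual demand D = 167 × 300 = 50,100.
With planned backorders, Q* = √(2DS/H) · √((H+B)/B).
√(2DS/H) = √(2 × 50,100 × 320 / 12.2) = 1621.171.
√((H+B)/B) = √((12.2+95.9)/95.9) = 1.0617.
Q* ≈ 1721.205.
S* = Q* · H/(H+B) = 1721.205 × 12.2/108.1 ≈ 194.252.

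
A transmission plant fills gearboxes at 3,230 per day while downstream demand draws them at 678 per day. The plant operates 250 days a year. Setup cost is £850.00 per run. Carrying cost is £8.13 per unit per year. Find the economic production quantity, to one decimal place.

Q* ≈ 6,697.7 gearboxes

Annual demand D = 678 × 250 = 169,500.
Production build-up factor (1 − d/p) = 1 − 678/3,230 = 0.7901.
Q* = √(2DS / (H(1 − d/p))) = √(2 × 169,500 × 850 / (8.13 × 0.7901)).
= √(288,150,000 / 6.4235) ≈ 6697.689.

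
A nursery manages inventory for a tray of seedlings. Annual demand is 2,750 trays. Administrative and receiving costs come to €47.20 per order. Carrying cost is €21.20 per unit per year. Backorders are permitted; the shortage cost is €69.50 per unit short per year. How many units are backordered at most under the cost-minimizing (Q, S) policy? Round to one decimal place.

S* ≈ 29.5 trays

With planned backorders, Q* = √(2DS/H) · √((H+B)/B).
√(2DS/H) = √(2 × 2,750 × 47.2 / 21.2) = 110.658.
√((H+B)/B) = √((21.2+69.5)/69.5) = 1.1424.
Q* ≈ 126.414.
S* = Q* · H/(H+B) = 126.414 × 21.2/90.7 ≈ 29.548.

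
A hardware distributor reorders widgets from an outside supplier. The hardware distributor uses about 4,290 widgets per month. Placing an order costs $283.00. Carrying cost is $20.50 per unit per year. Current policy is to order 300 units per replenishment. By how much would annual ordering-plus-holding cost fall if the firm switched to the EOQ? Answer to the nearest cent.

Extra cost ≈ $27,197.62 per year

Annual demand D = 4,290 × 12 = 51,480.
EOQ = √(2DS/H) = √(2 × 51,480 × 283 / 20.5) ≈ 1192.20.
Cost at Q* = (D/Q*)S + (Q*/2)H = √(2DSH) ≈ $24,440.18.
Cost at Q = 300: (51,480/300)×283 + (300/2)×20.5 = $48,562.80 + $3,075.00 = $51,637.80.
Excess = $51,637.80 − $24,440.18 = $27,197.62.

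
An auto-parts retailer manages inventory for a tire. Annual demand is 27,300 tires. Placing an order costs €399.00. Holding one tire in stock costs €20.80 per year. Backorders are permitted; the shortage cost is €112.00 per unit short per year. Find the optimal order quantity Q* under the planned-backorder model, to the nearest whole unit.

With planned backorders, Q* = √(2DS/H) · √((H+B)/B).
√(2DS/H) = √(2 × 27,300 × 399 / 20.8) = 1023.413.
√((H+B)/B) = √((20.8+112)/112) = 1.0889.
Q* ≈ 1114.400.

Q* ≈ 1,114 tires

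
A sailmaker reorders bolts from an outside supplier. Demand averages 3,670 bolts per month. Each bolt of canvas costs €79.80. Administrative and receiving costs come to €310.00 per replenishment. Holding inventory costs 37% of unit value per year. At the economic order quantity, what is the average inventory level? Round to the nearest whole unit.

Average inventory ≈ 481 bolts

Annual demand D = 3,670 × 12 = 44,040.
Holding cost H = 0.37 × €79.80 = €29.5260 per unit per year.
EOQ = √(2DS/H) = √(2 × 44,040 × 310 / 29.526) ≈ 961.65.
Average inventory = Q*/2 ≈ 961.65 / 2 = 480.825.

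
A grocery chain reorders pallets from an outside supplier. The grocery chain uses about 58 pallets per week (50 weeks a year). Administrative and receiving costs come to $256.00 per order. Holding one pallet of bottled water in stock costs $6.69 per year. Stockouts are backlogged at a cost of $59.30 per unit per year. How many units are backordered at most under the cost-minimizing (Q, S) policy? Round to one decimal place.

S* ≈ 50.4 pallets

Annual demand D = 58 × 50 = 2,900.
With planned backorders, Q* = √(2DS/H) · √((H+B)/B).
√(2DS/H) = √(2 × 2,900 × 256 / 6.69) = 471.108.
√((H+B)/B) = √((6.69+59.3)/59.3) = 1.0549.
Q* ≈ 496.973.
S* = Q* · H/(H+B) = 496.973 × 6.69/65.99 ≈ 50.383.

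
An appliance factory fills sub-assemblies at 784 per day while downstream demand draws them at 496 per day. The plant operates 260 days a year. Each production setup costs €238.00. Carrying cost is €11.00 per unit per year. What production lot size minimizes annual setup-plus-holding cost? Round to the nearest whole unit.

Q* ≈ 3,898 sub-assemblies

Annual demand D = 496 × 260 = 128,960.
Production build-up factor (1 − d/p) = 1 − 496/784 = 0.3673.
Q* = √(2DS / (H(1 − d/p))) = √(2 × 128,960 × 238 / (11 × 0.3673)).
= √(61,384,960 / 4.0408) ≈ 3897.593.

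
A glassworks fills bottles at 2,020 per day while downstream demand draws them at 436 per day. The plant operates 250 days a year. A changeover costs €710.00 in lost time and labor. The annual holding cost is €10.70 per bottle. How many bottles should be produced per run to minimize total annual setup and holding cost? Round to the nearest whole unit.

Q* ≈ 4,295 bottles

Annual demand D = 436 × 250 = 109,000.
Production build-up factor (1 − d/p) = 1 − 436/2,020 = 0.7842.
Q* = √(2DS / (H(1 − d/p))) = √(2 × 109,000 × 710 / (10.7 × 0.7842)).
= √(154,780,000 / 8.3905) ≈ 4295.005.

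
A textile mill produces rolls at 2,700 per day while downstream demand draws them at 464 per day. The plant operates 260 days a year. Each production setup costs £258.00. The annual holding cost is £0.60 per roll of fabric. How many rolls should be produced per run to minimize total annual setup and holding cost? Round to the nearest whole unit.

Annual demand D = 464 × 260 = 120,640.
Production build-up factor (1 − d/p) = 1 − 464/2,700 = 0.8281.
Q* = √(2DS / (H(1 − d/p))) = √(2 × 120,640 × 258 / (0.6 × 0.8281)).
= √(62,250,240 / 0.4969) ≈ 11192.855.

Q* ≈ 11,193 rolls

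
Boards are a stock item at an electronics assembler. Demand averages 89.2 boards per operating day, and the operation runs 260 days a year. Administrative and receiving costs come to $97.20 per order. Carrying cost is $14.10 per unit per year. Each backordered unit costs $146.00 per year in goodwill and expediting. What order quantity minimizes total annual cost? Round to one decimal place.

Annual demand D = 89.2 × 260 = 23,192.
With planned backorders, Q* = √(2DS/H) · √((H+B)/B).
√(2DS/H) = √(2 × 23,192 × 97.2 / 14.1) = 565.468.
√((H+B)/B) = √((14.1+146)/146) = 1.0472.
Q* ≈ 592.143.

Q* ≈ 592.1 boards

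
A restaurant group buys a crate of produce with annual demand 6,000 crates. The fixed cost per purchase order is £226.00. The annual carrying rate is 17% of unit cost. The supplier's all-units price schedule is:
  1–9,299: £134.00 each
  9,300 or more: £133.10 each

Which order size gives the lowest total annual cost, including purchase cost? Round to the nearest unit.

Holding cost per unit per year at price C is H = 0.17·C.
Evaluate total cost at each tier's feasible EOQ or, if the EOQ is below the tier, at the tier's minimum quantity.
EOQ at £134.00 = 345.0 (feasible in tier 1): TC = 6,000×£134.00 + (6,000/345.0)×226 + (345.0/2)×0.17×£134.00 = £811,859.98.
EOQ at £133.10 = 346.2 < 9300, so use break Q=9300: TC = 6,000×£133.10 + (6,000/9300.0)×226 + (9300.0/2)×0.17×£133.10 = £903,961.36.
Lowest total cost is £811,859.98 at Q = 345.0.

Q* ≈ 345 crates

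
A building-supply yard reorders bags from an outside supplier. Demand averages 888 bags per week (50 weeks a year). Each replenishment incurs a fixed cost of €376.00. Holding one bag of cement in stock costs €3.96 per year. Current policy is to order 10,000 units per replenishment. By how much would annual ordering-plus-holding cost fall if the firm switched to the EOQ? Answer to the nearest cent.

Extra cost ≈ €9,970.76 per year

Annual demand D = 888 × 50 = 44,400.
EOQ = √(2DS/H) = √(2 × 44,400 × 376 / 3.96) ≈ 2903.71.
Cost at Q* = (D/Q*)S + (Q*/2)H = √(2DSH) ≈ €11,498.68.
Cost at Q = 10,000: (44,400/10,000)×376 + (10,000/2)×3.96 = €1,669.44 + €19,800.00 = €21,469.44.
Excess = €21,469.44 − €11,498.68 = €9,970.76.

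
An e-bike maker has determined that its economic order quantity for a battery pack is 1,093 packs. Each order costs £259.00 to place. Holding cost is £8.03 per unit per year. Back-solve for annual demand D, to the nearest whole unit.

D ≈ 18,519 packs per year

Squaring Q* = √(2DS/H) gives Q*² = 2DS/H.
From Q* = √(2DS/H): D = Q*²H / (2S) = 1,093² × 8.03 / (2 × 259) = 18519.366.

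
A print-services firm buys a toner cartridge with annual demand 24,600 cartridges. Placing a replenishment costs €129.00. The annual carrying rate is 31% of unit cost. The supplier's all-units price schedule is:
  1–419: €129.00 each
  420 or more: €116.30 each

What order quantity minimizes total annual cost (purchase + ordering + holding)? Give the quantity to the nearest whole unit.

Holding cost per unit per year at price C is H = 0.31·C.
Evaluate total cost at each tier's feasible EOQ or, if the EOQ is below the tier, at the tier's minimum quantity.
EOQ at €129.00 = 398.4 (feasible in tier 1): TC = 24,600×€129.00 + (24,600/398.4)×129 + (398.4/2)×0.31×€129.00 = €3,189,331.37.
EOQ at €116.30 = 419.6 < 420, so use break Q=420: TC = 24,600×€116.30 + (24,600/420.0)×129 + (420.0/2)×0.31×€116.30 = €2,876,106.84.
Lowest total cost is €2,876,106.84 at Q = 420.0.

Q* ≈ 420 cartridges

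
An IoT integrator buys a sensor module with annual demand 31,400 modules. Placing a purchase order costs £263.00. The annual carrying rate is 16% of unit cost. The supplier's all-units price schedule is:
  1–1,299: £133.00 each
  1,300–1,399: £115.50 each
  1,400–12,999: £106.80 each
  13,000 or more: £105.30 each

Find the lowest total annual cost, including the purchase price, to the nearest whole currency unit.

TC* ≈ £3,371,380

Holding cost per unit per year at price C is H = 0.16·C.
Evaluate total cost at each tier's feasible EOQ or, if the EOQ is below the tier, at the tier's minimum quantity.
EOQ at £133.00 = 881.0 (feasible in tier 1): TC = 31,400×£133.00 + (31,400/881.0)×263 + (881.0/2)×0.16×£133.00 = £4,194,947.51.
EOQ at £115.50 = 945.4 < 1300, so use break Q=1300: TC = 31,400×£115.50 + (31,400/1300.0)×263 + (1300.0/2)×0.16×£115.50 = £3,645,064.46.
EOQ at £106.80 = 983.1 < 1400, so use break Q=1400: TC = 31,400×£106.80 + (31,400/1400.0)×263 + (1400.0/2)×0.16×£106.80 = £3,371,380.31.
EOQ at £105.30 = 990.1 < 13000, so use break Q=13000: TC = 31,400×£105.30 + (31,400/13000.0)×263 + (13000.0/2)×0.16×£105.30 = £3,416,567.25.
Lowest total cost among the candidates is at Q = 1400.0.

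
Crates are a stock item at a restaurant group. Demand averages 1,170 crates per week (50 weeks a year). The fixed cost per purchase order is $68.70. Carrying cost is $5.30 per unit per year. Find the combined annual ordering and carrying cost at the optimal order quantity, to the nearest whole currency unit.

Annual demand D = 1,170 × 50 = 58,500.
EOQ = √(2DS/H) = √(2 × 58,500 × 68.7 / 5.3) ≈ 1231.50.
At Q*, ordering cost (D/Q*)S equals holding cost (Q*/2)H, each = √(DSH/2).
Minimum total = √(2DSH) = √(2 × 58,500 × 68.7 × 5.3) ≈ 6526.934.

TC* ≈ $6,527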